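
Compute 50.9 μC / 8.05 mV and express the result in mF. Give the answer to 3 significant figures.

6.32 mF

(50.9e-6) / (8.05e-3) = 6.323e-3 F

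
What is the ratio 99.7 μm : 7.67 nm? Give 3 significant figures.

13000

(99.7e-6) / (7.67e-9) = 13e3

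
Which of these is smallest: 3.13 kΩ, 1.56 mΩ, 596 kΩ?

3.13 kΩ = 3130 Ω
1.56 mΩ = 0.00156 Ω
596 kΩ = 596000 Ω

1.56 mΩ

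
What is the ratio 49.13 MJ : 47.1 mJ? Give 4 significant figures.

(49.13 × 10⁶) / (47.1 × 10⁻³) = 1.0431 × 10⁹

1043000000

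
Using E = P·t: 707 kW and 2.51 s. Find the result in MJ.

1.77457 MJ

707 × 10³ × 2.51 = 1774.57 × 10³ J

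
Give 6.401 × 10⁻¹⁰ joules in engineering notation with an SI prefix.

640.1 picojoules

= 640.1 × 10⁻¹² joules; 10⁻¹² is pico.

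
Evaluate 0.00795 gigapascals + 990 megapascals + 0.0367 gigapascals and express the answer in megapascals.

In megapascals:
  0.00795 gigapascals = 0.00795 × 10³ megapascals = 7.95
  990 megapascals → 990
  0.0367 gigapascals = 0.0367 × 10³ megapascals = 36.7
Sum: 7.95 + 990 + 36.7 = 1034.65

1034.65 megapascals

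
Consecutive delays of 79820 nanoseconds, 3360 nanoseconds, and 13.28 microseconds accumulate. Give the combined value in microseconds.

In microseconds:
  79820 nanoseconds = 79820 × 10⁻³ microseconds = 79.82
  3360 nanoseconds = 3360 × 10⁻³ microseconds = 3.36
  13.28 microseconds → 13.28
Sum: 79.82 + 3.36 + 13.28 = 96.46

96.46 microseconds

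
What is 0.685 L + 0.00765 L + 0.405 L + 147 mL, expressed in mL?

1244.65 mL

In mL:
  0.685 L = 0.685 × 10³ mL = 685
  0.00765 L = 0.00765 × 10³ mL = 7.65
  0.405 L = 0.405 × 10³ mL = 405
  147 mL → 147
Sum: 685 + 7.65 + 405 + 147 = 1244.65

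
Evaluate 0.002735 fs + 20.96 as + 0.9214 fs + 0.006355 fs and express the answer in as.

In as:
  0.002735 fs = 0.002735 × 10^3 as = 2.735
  20.96 as → 20.96
  0.9214 fs = 0.9214 × 10^3 as = 921.4
  0.006355 fs = 0.006355 × 10^3 as = 6.355
Sum: 2.735 + 20.96 + 921.4 + 6.355 = 951.45

951.45 as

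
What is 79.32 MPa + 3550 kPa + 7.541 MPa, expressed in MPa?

90.411 MPa

In MPa:
  79.32 MPa → 79.32
  3550 kPa = 3550 × 10^-3 MPa = 3.55
  7.541 MPa → 7.541
Sum: 79.32 + 3.55 + 7.541 = 90.411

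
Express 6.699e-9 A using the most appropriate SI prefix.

= 6.699e-9 A; 1e-9 is nano.

6.699 nA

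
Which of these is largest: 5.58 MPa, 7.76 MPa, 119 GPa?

5.58 MPa = 5580000 Pa
7.76 MPa = 7760000 Pa
119 GPa = 119000000000 Pa

119 GPa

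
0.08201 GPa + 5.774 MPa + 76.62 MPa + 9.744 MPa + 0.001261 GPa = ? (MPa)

In MPa:
  0.08201 GPa = 0.08201 × 10³ MPa = 82.01
  5.774 MPa → 5.774
  76.62 MPa → 76.62
  9.744 MPa → 9.744
  0.001261 GPa = 0.001261 × 10³ MPa = 1.261
Sum: 82.01 + 5.774 + 76.62 + 9.744 + 1.261 = 175.409

175.409 MPa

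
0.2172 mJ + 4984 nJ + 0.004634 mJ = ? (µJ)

226.818 µJ

In µJ:
  0.2172 mJ = 0.2172 × 10^3 µJ = 217.2
  4984 nJ = 4984 × 10^-3 µJ = 4.984
  0.004634 mJ = 0.004634 × 10^3 µJ = 4.634
Sum: 217.2 + 4.984 + 4.634 = 226.818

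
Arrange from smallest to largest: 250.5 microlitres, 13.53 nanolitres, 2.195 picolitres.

2.195 picolitres < 13.53 nanolitres < 250.5 microlitres

250.5 microlitres = 0.0002505 litres
13.53 nanolitres = 0.00000001353 litres
2.195 picolitres = 0.000000000002195 litres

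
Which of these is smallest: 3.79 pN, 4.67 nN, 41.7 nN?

3.79 pN

3.79 pN = 0.00000000000379 N
4.67 nN = 0.00000000467 N
41.7 nN = 0.0000000417 N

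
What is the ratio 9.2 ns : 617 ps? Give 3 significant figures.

14.9

(9.2e-9) / (617e-12) = 0.01491e3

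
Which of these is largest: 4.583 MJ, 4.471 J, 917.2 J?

4.583 MJ

4.583 MJ = 4583000 J
4.471 J = 4.471 J
917.2 J = 917.2 J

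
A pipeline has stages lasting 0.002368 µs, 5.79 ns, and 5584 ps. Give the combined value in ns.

In ns:
  0.002368 µs = 0.002368 × 10³ ns = 2.368
  5.79 ns → 5.79
  5584 ps = 5584 × 10⁻³ ns = 5.584
Sum: 2.368 + 5.79 + 5.584 = 13.742

13.742 ns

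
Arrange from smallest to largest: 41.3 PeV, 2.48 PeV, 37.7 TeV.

41.3 PeV = 41300000000000000 eV
2.48 PeV = 2480000000000000 eV
37.7 TeV = 37700000000000 eV

37.7 TeV < 2.48 PeV < 41.3 PeV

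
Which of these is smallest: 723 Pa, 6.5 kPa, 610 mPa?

723 Pa = 723 Pa
6.5 kPa = 6500 Pa
610 mPa = 0.61 Pa

610 mPa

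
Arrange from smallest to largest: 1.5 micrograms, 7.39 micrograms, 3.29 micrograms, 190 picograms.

190 picograms < 1.5 micrograms < 3.29 micrograms < 7.39 micrograms

1.5 micrograms = 0.0000015 grams
7.39 micrograms = 0.00000739 grams
3.29 micrograms = 0.00000329 grams
190 picograms = 0.00000000019 grams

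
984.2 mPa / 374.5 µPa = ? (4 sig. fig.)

(984.2 × 10^-3) / (374.5 × 10^-6) = 2.628 × 10^3

2628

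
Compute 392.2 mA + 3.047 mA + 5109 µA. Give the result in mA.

In mA:
  392.2 mA → 392.2
  3.047 mA → 3.047
  5109 µA = 5109 × 10^-3 mA = 5.109
Sum: 392.2 + 3.047 + 5.109 = 400.356

400.356 mA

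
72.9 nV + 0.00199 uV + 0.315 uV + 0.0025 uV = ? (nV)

392.39 nV

In nV:
  72.9 nV → 72.9
  0.00199 uV = 0.00199 × 10³ nV = 1.99
  0.315 uV = 0.315 × 10³ nV = 315
  0.0025 uV = 0.0025 × 10³ nV = 2.5
Sum: 72.9 + 1.99 + 315 + 2.5 = 392.39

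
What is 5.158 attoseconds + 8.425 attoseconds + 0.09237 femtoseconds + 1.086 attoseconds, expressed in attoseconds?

In attoseconds:
  5.158 attoseconds → 5.158
  8.425 attoseconds → 8.425
  0.09237 femtoseconds = 0.09237 × 10³ attoseconds = 92.37
  1.086 attoseconds → 1.086
Sum: 5.158 + 8.425 + 92.37 + 1.086 = 107.039

107.039 attoseconds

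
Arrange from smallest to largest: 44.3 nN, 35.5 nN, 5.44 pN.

44.3 nN = 0.0000000443 N
35.5 nN = 0.0000000355 N
5.44 pN = 0.00000000000544 N

5.44 pN < 35.5 nN < 44.3 nN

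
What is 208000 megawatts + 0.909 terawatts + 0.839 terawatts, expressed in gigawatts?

In gigawatts:
  208000 megawatts = 208000 × 10⁻³ gigawatts = 208
  0.909 terawatts = 0.909 × 10³ gigawatts = 909
  0.839 terawatts = 0.839 × 10³ gigawatts = 839
Sum: 208 + 909 + 839 = 1956

1956 gigawatts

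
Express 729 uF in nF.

729000 nF

micro = 1e-6, nano = 1e-9; factor is 1e3.
729 × 1e3 = 729000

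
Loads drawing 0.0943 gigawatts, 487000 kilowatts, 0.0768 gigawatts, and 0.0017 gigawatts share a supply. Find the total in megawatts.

In megawatts:
  0.0943 gigawatts = 0.0943 × 10³ megawatts = 94.3
  487000 kilowatts = 487000 × 10⁻³ megawatts = 487
  0.0768 gigawatts = 0.0768 × 10³ megawatts = 76.8
  0.0017 gigawatts = 0.0017 × 10³ megawatts = 1.7
Sum: 94.3 + 487 + 76.8 + 1.7 = 659.8

659.8 megawatts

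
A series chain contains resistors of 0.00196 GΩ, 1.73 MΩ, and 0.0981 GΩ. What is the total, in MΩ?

In MΩ:
  0.00196 GΩ = 0.00196 × 10^3 MΩ = 1.96
  1.73 MΩ → 1.73
  0.0981 GΩ = 0.0981 × 10^3 MΩ = 98.1
Sum: 1.96 + 1.73 + 98.1 = 101.79

101.79 MΩ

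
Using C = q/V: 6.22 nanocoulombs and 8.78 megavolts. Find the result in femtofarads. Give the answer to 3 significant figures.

0.708 femtofarads

(6.22 × 10⁻⁹) / (8.78 × 10⁶) = 0.70843 × 10⁻¹⁵ F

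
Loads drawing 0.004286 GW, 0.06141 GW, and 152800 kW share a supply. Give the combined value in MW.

In MW:
  0.004286 GW = 0.004286 × 10³ MW = 4.286
  0.06141 GW = 0.06141 × 10³ MW = 61.41
  152800 kW = 152800 × 10⁻³ MW = 152.8
Sum: 4.286 + 61.41 + 152.8 = 218.496

218.496 MW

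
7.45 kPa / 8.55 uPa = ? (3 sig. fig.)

871000000

(7.45 × 10^3) / (8.55 × 10^-6) = 0.8713 × 10^9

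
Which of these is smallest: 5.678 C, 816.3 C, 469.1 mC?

5.678 C = 5.678 C
816.3 C = 816.3 C
469.1 mC = 0.4691 C

469.1 mC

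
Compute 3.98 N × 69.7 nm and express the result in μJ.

3.98 × 69.7 × 10⁻⁹ = 277.406 × 10⁻⁹ J

0.277406 μJ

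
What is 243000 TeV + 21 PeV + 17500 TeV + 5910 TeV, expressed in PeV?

In PeV:
  243000 TeV = 243000 × 10^-3 PeV = 243
  21 PeV → 21
  17500 TeV = 17500 × 10^-3 PeV = 17.5
  5910 TeV = 5910 × 10^-3 PeV = 5.91
Sum: 243 + 21 + 17.5 + 5.91 = 287.41

287.41 PeV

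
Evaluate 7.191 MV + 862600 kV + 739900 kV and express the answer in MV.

In MV:
  7.191 MV → 7.191
  862600 kV = 862600 × 10⁻³ MV = 862.6
  739900 kV = 739900 × 10⁻³ MV = 739.9
Sum: 7.191 + 862.6 + 739.9 = 1609.691

1609.691 MV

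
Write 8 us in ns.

micro = 1e-6, nano = 1e-9; factor is 1e3.
8 × 1e3 = 8000

8000 ns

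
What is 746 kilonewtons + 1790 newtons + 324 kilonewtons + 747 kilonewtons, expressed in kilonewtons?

1818.79 kilonewtons

In kilonewtons:
  746 kilonewtons → 746
  1790 newtons = 1790 × 10^-3 kilonewtons = 1.79
  324 kilonewtons → 324
  747 kilonewtons → 747
Sum: 746 + 1.79 + 324 + 747 = 1818.79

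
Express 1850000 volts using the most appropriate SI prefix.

= 1.85 × 10⁶ volts; 10⁶ is mega.

1.85 megavolts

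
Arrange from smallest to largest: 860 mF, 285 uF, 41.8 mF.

860 mF = 0.86 F
285 uF = 0.000285 F
41.8 mF = 0.0418 F

285 uF < 41.8 mF < 860 mF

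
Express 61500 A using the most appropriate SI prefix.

= 61.5 × 10^3 A; 10^3 is kilo.

61.5 kA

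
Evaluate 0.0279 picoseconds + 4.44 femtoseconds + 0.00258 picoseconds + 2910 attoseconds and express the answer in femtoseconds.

37.83 femtoseconds

In femtoseconds:
  0.0279 picoseconds = 0.0279 × 10^3 femtoseconds = 27.9
  4.44 femtoseconds → 4.44
  0.00258 picoseconds = 0.00258 × 10^3 femtoseconds = 2.58
  2910 attoseconds = 2910 × 10^-3 femtoseconds = 2.91
Sum: 27.9 + 4.44 + 2.58 + 2.91 = 37.83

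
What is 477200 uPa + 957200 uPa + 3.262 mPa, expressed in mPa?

In mPa:
  477200 uPa = 477200 × 10⁻³ mPa = 477.2
  957200 uPa = 957200 × 10⁻³ mPa = 957.2
  3.262 mPa → 3.262
Sum: 477.2 + 957.2 + 3.262 = 1437.662

1437.662 mPa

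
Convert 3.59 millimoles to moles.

0.00359 moles

milli = 10^-3, (no prefix) = 10^0; factor is 10^-3.
3.59 × 10^-3 = 0.00359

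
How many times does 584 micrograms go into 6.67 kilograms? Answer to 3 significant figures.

(6.67e3) / (584e-6) = 0.01142e9

11400000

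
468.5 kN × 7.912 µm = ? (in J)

468.5 × 10³ × 7.912 × 10⁻⁶ = 3706.772 × 10⁻³ J

3.706772 J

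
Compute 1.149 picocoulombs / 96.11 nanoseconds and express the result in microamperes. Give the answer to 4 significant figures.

11.96 microamperes

(1.149e-12) / (96.11e-9) = 0.0119551e-3 A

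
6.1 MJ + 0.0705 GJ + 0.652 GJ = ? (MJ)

In MJ:
  6.1 MJ → 6.1
  0.0705 GJ = 0.0705 × 10^3 MJ = 70.5
  0.652 GJ = 0.652 × 10^3 MJ = 652
Sum: 6.1 + 70.5 + 652 = 728.6

728.6 MJ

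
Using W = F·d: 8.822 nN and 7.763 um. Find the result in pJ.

8.822 × 10^-9 × 7.763 × 10^-6 = 68.485186 × 10^-15 J

0.068485186 pJ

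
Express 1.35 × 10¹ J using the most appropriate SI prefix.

= 13.5 J; mantissa already in [1, 1000).

13.5 J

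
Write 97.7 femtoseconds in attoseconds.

97700 attoseconds

femto = 10⁻¹⁵, atto = 10⁻¹⁸; factor is 10³.
97.7 × 10³ = 97700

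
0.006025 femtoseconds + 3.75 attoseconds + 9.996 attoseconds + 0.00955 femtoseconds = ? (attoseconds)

29.321 attoseconds

In attoseconds:
  0.006025 femtoseconds = 0.006025 × 10^3 attoseconds = 6.025
  3.75 attoseconds → 3.75
  9.996 attoseconds → 9.996
  0.00955 femtoseconds = 0.00955 × 10^3 attoseconds = 9.55
Sum: 6.025 + 3.75 + 9.996 + 9.55 = 29.321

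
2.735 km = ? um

kilo = 1e3, micro = 1e-6; factor is 1e9.
2.735 × 1e9 = 2735000000

2735000000 um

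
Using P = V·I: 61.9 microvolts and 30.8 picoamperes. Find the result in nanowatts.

61.9 × 10⁻⁶ × 30.8 × 10⁻¹² = 1906.52 × 10⁻¹⁸ W

0.00000190652 nanowatts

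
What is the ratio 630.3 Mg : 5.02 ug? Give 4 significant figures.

125600000000000

(630.3e6) / (5.02e-6) = 125.56e12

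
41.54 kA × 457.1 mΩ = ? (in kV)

18.987934 kV

41.54 × 10^3 × 457.1 × 10^-3 = 18987.934 V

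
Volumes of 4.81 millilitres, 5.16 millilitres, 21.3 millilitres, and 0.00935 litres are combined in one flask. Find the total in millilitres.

In millilitres:
  4.81 millilitres → 4.81
  5.16 millilitres → 5.16
  21.3 millilitres → 21.3
  0.00935 litres = 0.00935 × 10³ millilitres = 9.35
Sum: 4.81 + 5.16 + 21.3 + 9.35 = 40.62

40.62 millilitres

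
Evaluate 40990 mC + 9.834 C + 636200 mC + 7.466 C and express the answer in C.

In C:
  40990 mC = 40990 × 10^-3 C = 40.99
  9.834 C → 9.834
  636200 mC = 636200 × 10^-3 C = 636.2
  7.466 C → 7.466
Sum: 40.99 + 9.834 + 636.2 + 7.466 = 694.49

694.49 C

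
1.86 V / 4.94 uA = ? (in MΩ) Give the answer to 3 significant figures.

0.377 MΩ

(1.86) / (4.94e-6) = 0.37652e6 Ω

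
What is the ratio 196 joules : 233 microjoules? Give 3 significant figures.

841000

(196) / (233 × 10⁻⁶) = 0.8412 × 10⁶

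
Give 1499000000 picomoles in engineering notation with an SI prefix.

1.499 millimoles

= 1.499 × 10⁻³ moles; 10⁻³ is milli.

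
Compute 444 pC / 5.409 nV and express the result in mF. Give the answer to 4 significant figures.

(444e-12) / (5.409e-9) = 82.0854e-3 F

82.09 mF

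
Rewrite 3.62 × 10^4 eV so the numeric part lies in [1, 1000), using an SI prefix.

36.2 keV

= 36.2 × 10^3 eV; 10^3 is kilo.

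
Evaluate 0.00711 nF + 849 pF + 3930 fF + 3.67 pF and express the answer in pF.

863.71 pF

In pF:
  0.00711 nF = 0.00711e3 pF = 7.11
  849 pF → 849
  3930 fF = 3930e-3 pF = 3.93
  3.67 pF → 3.67
Sum: 7.11 + 849 + 3.93 + 3.67 = 863.71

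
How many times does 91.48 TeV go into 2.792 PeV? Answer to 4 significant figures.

(2.792 × 10¹⁵) / (91.48 × 10¹²) = 0.03052 × 10³

30.52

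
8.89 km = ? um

kilo = 1e3, micro = 1e-6; factor is 1e9.
8.89 × 1e9 = 8890000000

8890000000 um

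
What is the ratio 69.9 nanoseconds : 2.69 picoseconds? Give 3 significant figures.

(69.9 × 10^-9) / (2.69 × 10^-12) = 25.99 × 10^3

26000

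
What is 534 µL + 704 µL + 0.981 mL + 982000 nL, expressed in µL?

3201 µL

In µL:
  534 µL → 534
  704 µL → 704
  0.981 mL = 0.981e3 µL = 981
  982000 nL = 982000e-3 µL = 982
Sum: 534 + 704 + 981 + 982 = 3201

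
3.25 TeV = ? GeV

tera = 10^12, giga = 10^9; factor is 10^3.
3.25 × 10^3 = 3250

3250 GeV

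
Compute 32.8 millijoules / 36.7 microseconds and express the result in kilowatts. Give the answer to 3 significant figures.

(32.8e-3) / (36.7e-6) = 0.89373e3 W

0.894 kilowatts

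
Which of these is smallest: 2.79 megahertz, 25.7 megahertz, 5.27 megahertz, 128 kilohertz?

128 kilohertz

2.79 megahertz = 2790000 hertz
25.7 megahertz = 25700000 hertz
5.27 megahertz = 5270000 hertz
128 kilohertz = 128000 hertz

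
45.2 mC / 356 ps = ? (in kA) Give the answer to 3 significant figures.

(45.2 × 10^-3) / (356 × 10^-12) = 0.12697 × 10^9 A

127000 kA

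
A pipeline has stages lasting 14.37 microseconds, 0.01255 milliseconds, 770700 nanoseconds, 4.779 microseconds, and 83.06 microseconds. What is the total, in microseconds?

In microseconds:
  14.37 microseconds → 14.37
  0.01255 milliseconds = 0.01255 × 10^3 microseconds = 12.55
  770700 nanoseconds = 770700 × 10^-3 microseconds = 770.7
  4.779 microseconds → 4.779
  83.06 microseconds → 83.06
Sum: 14.37 + 12.55 + 770.7 + 4.779 + 83.06 = 885.459

885.459 microseconds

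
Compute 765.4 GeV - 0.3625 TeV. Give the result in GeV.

402.9 GeV

In GeV:
  765.4 GeV → 765.4
  0.3625 TeV = 0.3625 × 10^3 GeV = 362.5
Difference: 765.4 - 362.5 = 402.9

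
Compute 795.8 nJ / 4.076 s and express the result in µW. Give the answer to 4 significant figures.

0.1952 µW

(795.8 × 10⁻⁹) / (4.076) = 195.24 × 10⁻⁹ W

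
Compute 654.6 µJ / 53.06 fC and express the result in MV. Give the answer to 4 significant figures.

(654.6 × 10^-6) / (53.06 × 10^-15) = 12.337 × 10^9 V

12340 MV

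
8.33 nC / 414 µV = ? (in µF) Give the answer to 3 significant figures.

(8.33 × 10^-9) / (414 × 10^-6) = 0.020121 × 10^-3 F

20.1 µF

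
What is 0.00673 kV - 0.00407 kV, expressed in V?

2.66 V

In V:
  0.00673 kV = 0.00673 × 10^3 V = 6.73
  0.00407 kV = 0.00407 × 10^3 V = 4.07
Difference: 6.73 - 4.07 = 2.66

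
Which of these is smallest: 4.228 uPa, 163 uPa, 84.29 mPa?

4.228 uPa

4.228 uPa = 0.000004228 Pa
163 uPa = 0.000163 Pa
84.29 mPa = 0.08429 Pa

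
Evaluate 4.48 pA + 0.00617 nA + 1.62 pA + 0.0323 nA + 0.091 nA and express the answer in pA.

In pA:
  4.48 pA → 4.48
  0.00617 nA = 0.00617e3 pA = 6.17
  1.62 pA → 1.62
  0.0323 nA = 0.0323e3 pA = 32.3
  0.091 nA = 0.091e3 pA = 91
Sum: 4.48 + 6.17 + 1.62 + 32.3 + 91 = 135.57

135.57 pA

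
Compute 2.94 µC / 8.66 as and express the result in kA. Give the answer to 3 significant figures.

(2.94 × 10^-6) / (8.66 × 10^-18) = 0.33949 × 10^12 A

339000000 kA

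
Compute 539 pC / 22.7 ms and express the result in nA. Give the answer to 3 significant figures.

(539e-12) / (22.7e-3) = 23.744e-9 A

23.7 nA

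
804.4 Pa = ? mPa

804400 mPa

(no prefix) = 1e0, milli = 1e-3; factor is 1e3.
804.4 × 1e3 = 804400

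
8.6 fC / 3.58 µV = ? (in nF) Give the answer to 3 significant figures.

2.40 nF

(8.6 × 10^-15) / (3.58 × 10^-6) = 2.4022 × 10^-9 F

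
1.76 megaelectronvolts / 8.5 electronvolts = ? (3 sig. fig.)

(1.76 × 10⁶) / (8.5) = 0.2071 × 10⁶

207000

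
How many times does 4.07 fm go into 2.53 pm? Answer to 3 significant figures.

622

(2.53 × 10^-12) / (4.07 × 10^-15) = 0.6216 × 10^3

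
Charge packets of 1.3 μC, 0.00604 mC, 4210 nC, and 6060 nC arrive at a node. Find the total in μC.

17.61 μC

In μC:
  1.3 μC → 1.3
  0.00604 mC = 0.00604 × 10^3 μC = 6.04
  4210 nC = 4210 × 10^-3 μC = 4.21
  6060 nC = 6060 × 10^-3 μC = 6.06
Sum: 1.3 + 6.04 + 4.21 + 6.06 = 17.61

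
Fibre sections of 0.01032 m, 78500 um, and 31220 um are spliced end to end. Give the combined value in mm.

In mm:
  0.01032 m = 0.01032 × 10^3 mm = 10.32
  78500 um = 78500 × 10^-3 mm = 78.5
  31220 um = 31220 × 10^-3 mm = 31.22
Sum: 10.32 + 78.5 + 31.22 = 120.04

120.04 mm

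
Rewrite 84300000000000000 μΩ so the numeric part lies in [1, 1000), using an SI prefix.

84.3 GΩ

= 84.3 × 10^9 Ω; 10^9 is giga.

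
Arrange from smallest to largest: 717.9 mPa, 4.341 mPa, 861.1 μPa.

717.9 mPa = 0.7179 Pa
4.341 mPa = 0.004341 Pa
861.1 μPa = 0.0008611 Pa

861.1 μPa < 4.341 mPa < 717.9 mPa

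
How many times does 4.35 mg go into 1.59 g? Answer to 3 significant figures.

(1.59) / (4.35e-3) = 0.3655e3

366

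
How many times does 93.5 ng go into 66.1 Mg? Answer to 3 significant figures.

(66.1 × 10⁶) / (93.5 × 10⁻⁹) = 0.707 × 10¹⁵

707000000000000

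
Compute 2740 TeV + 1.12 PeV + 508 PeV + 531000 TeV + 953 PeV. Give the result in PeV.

In PeV:
  2740 TeV = 2740 × 10^-3 PeV = 2.74
  1.12 PeV → 1.12
  508 PeV → 508
  531000 TeV = 531000 × 10^-3 PeV = 531
  953 PeV → 953
Sum: 2.74 + 1.12 + 508 + 531 + 953 = 1995.86

1995.86 PeV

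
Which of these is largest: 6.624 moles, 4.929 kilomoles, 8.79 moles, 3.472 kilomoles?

4.929 kilomoles

6.624 moles = 6.624 moles
4.929 kilomoles = 4929 moles
8.79 moles = 8.79 moles
3.472 kilomoles = 3472 moles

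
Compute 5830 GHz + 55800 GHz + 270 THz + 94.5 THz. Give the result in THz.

In THz:
  5830 GHz = 5830 × 10^-3 THz = 5.83
  55800 GHz = 55800 × 10^-3 THz = 55.8
  270 THz → 270
  94.5 THz → 94.5
Sum: 5.83 + 55.8 + 270 + 94.5 = 426.13

426.13 THz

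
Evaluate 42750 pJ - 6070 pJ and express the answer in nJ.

36.68 nJ

In nJ:
  42750 pJ = 42750 × 10⁻³ nJ = 42.75
  6070 pJ = 6070 × 10⁻³ nJ = 6.07
Difference: 42.75 - 6.07 = 36.68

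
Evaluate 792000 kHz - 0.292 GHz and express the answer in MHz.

500 MHz

In MHz:
  792000 kHz = 792000 × 10^-3 MHz = 792
  0.292 GHz = 0.292 × 10^3 MHz = 292
Difference: 792 - 292 = 500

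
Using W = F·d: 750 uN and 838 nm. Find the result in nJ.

0.6285 nJ

750 × 10^-6 × 838 × 10^-9 = 628500 × 10^-15 J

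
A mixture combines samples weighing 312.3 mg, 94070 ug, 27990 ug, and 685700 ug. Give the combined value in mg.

1120.06 mg

In mg:
  312.3 mg → 312.3
  94070 ug = 94070e-3 mg = 94.07
  27990 ug = 27990e-3 mg = 27.99
  685700 ug = 685700e-3 mg = 685.7
Sum: 312.3 + 94.07 + 27.99 + 685.7 = 1120.06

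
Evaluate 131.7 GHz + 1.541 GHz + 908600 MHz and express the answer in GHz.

In GHz:
  131.7 GHz → 131.7
  1.541 GHz → 1.541
  908600 MHz = 908600e-3 GHz = 908.6
Sum: 131.7 + 1.541 + 908.6 = 1041.841

1041.841 GHz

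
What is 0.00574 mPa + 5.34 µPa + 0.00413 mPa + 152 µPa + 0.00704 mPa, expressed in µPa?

In µPa:
  0.00574 mPa = 0.00574 × 10³ µPa = 5.74
  5.34 µPa → 5.34
  0.00413 mPa = 0.00413 × 10³ µPa = 4.13
  152 µPa → 152
  0.00704 mPa = 0.00704 × 10³ µPa = 7.04
Sum: 5.74 + 5.34 + 4.13 + 152 + 7.04 = 174.25

174.25 µPa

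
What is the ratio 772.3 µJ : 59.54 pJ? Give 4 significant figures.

(772.3e-6) / (59.54e-12) = 12.971e6

12970000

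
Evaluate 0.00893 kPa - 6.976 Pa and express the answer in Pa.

1.954 Pa

In Pa:
  0.00893 kPa = 0.00893e3 Pa = 8.93
  6.976 Pa → 6.976
Difference: 8.93 - 6.976 = 1.954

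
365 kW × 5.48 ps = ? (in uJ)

365 × 10³ × 5.48 × 10⁻¹² = 2000.2 × 10⁻⁹ J

2.0002 uJ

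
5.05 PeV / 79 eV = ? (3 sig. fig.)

63900000000000

(5.05 × 10^15) / (79) = 0.06392 × 10^15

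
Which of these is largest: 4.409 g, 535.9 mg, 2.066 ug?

4.409 g = 4.409 g
535.9 mg = 0.5359 g
2.066 ug = 0.000002066 g

4.409 g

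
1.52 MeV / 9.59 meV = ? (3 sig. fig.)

(1.52e6) / (9.59e-3) = 0.1585e9

158000000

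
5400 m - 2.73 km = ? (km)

2.67 km

In km:
  5400 m = 5400 × 10^-3 km = 5.4
  2.73 km → 2.73
Difference: 5.4 - 2.73 = 2.67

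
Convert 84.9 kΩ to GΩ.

0.0000849 GΩ

kilo = 10³, giga = 10⁹; factor is 10⁻⁶.
84.9 × 10⁻⁶ = 0.0000849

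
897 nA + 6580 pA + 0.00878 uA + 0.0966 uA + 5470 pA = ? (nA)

1014.43 nA

In nA:
  897 nA → 897
  6580 pA = 6580 × 10^-3 nA = 6.58
  0.00878 uA = 0.00878 × 10^3 nA = 8.78
  0.0966 uA = 0.0966 × 10^3 nA = 96.6
  5470 pA = 5470 × 10^-3 nA = 5.47
Sum: 897 + 6.58 + 8.78 + 96.6 + 5.47 = 1014.43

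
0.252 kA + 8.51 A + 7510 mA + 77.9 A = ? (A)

345.92 A

In A:
  0.252 kA = 0.252e3 A = 252
  8.51 A → 8.51
  7510 mA = 7510e-3 A = 7.51
  77.9 A → 77.9
Sum: 252 + 8.51 + 7.51 + 77.9 = 345.92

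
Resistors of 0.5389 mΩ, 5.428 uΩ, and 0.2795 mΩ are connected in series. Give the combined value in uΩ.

823.828 uΩ

In uΩ:
  0.5389 mΩ = 0.5389 × 10³ uΩ = 538.9
  5.428 uΩ → 5.428
  0.2795 mΩ = 0.2795 × 10³ uΩ = 279.5
Sum: 538.9 + 5.428 + 279.5 = 823.828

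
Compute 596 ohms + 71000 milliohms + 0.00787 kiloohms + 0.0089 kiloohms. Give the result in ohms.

683.77 ohms

In ohms:
  596 ohms → 596
  71000 milliohms = 71000e-3 ohms = 71
  0.00787 kiloohms = 0.00787e3 ohms = 7.87
  0.0089 kiloohms = 0.0089e3 ohms = 8.9
Sum: 596 + 71 + 7.87 + 8.9 = 683.77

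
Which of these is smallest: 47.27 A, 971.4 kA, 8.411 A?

47.27 A = 47.27 A
971.4 kA = 971400 A
8.411 A = 8.411 A

8.411 A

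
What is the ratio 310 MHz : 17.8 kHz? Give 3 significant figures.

17400

(310 × 10^6) / (17.8 × 10^3) = 17.42 × 10^3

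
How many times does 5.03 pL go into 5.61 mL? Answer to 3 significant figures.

1120000000

(5.61 × 10⁻³) / (5.03 × 10⁻¹²) = 1.115 × 10⁹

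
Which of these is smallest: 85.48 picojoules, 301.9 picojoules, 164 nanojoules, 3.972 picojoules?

3.972 picojoules

85.48 picojoules = 0.00000000008548 joules
301.9 picojoules = 0.0000000003019 joules
164 nanojoules = 0.000000164 joules
3.972 picojoules = 0.000000000003972 joules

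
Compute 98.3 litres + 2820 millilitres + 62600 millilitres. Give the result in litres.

In litres:
  98.3 litres → 98.3
  2820 millilitres = 2820e-3 litres = 2.82
  62600 millilitres = 62600e-3 litres = 62.6
Sum: 98.3 + 2.82 + 62.6 = 163.72

163.72 litres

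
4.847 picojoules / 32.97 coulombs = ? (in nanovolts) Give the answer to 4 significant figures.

0.0001470 nanovolts

(4.847 × 10⁻¹²) / (32.97) = 0.147012 × 10⁻¹² V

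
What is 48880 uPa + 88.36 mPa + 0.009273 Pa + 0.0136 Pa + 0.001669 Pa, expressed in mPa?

161.782 mPa

In mPa:
  48880 uPa = 48880 × 10^-3 mPa = 48.88
  88.36 mPa → 88.36
  0.009273 Pa = 0.009273 × 10^3 mPa = 9.273
  0.0136 Pa = 0.0136 × 10^3 mPa = 13.6
  0.001669 Pa = 0.001669 × 10^3 mPa = 1.669
Sum: 48.88 + 88.36 + 9.273 + 13.6 + 1.669 = 161.782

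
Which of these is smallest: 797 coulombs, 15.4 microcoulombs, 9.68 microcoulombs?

9.68 microcoulombs

797 coulombs = 797 coulombs
15.4 microcoulombs = 0.0000154 coulombs
9.68 microcoulombs = 0.00000968 coulombs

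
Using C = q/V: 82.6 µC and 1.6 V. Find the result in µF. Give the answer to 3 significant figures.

51.6 µF

(82.6 × 10⁻⁶) / (1.6) = 51.625 × 10⁻⁶ F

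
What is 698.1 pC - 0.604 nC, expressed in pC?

In pC:
  698.1 pC → 698.1
  0.604 nC = 0.604 × 10^3 pC = 604
Difference: 698.1 - 604 = 94.1

94.1 pC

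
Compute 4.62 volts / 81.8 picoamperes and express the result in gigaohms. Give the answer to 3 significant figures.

56.5 gigaohms

(4.62) / (81.8 × 10^-12) = 0.056479 × 10^12 Ω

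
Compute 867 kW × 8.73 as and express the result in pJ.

7.56891 pJ

867e3 × 8.73e-18 = 7568.91e-15 J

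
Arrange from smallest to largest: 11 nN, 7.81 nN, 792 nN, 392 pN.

11 nN = 0.000000011 N
7.81 nN = 0.00000000781 N
792 nN = 0.000000792 N
392 pN = 0.000000000392 N

392 pN < 7.81 nN < 11 nN < 792 nN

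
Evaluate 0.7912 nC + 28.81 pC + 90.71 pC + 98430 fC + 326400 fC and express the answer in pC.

1335.55 pC

In pC:
  0.7912 nC = 0.7912e3 pC = 791.2
  28.81 pC → 28.81
  90.71 pC → 90.71
  98430 fC = 98430e-3 pC = 98.43
  326400 fC = 326400e-3 pC = 326.4
Sum: 791.2 + 28.81 + 90.71 + 98.43 + 326.4 = 1335.55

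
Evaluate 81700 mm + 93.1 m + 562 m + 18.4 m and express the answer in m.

755.2 m

In m:
  81700 mm = 81700 × 10^-3 m = 81.7
  93.1 m → 93.1
  562 m → 562
  18.4 m → 18.4
Sum: 81.7 + 93.1 + 562 + 18.4 = 755.2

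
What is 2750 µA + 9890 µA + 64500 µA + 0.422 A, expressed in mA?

In mA:
  2750 µA = 2750e-3 mA = 2.75
  9890 µA = 9890e-3 mA = 9.89
  64500 µA = 64500e-3 mA = 64.5
  0.422 A = 0.422e3 mA = 422
Sum: 2.75 + 9.89 + 64.5 + 422 = 499.14

499.14 mA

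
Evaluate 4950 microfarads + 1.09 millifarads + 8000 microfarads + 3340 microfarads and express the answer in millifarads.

In millifarads:
  4950 microfarads = 4950 × 10⁻³ millifarads = 4.95
  1.09 millifarads → 1.09
  8000 microfarads = 8000 × 10⁻³ millifarads = 8
  3340 microfarads = 3340 × 10⁻³ millifarads = 3.34
Sum: 4.95 + 1.09 + 8 + 3.34 = 17.38

17.38 millifarads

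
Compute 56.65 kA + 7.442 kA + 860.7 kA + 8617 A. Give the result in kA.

933.409 kA

In kA:
  56.65 kA → 56.65
  7.442 kA → 7.442
  860.7 kA → 860.7
  8617 A = 8617e-3 kA = 8.617
Sum: 56.65 + 7.442 + 860.7 + 8.617 = 933.409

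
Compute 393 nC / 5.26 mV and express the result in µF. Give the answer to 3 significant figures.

74.7 µF

(393 × 10^-9) / (5.26 × 10^-3) = 74.715 × 10^-6 F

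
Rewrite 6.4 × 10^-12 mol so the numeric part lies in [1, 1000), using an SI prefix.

6.4 pmol

= 6.4 × 10^-12 mol; 10^-12 is pico.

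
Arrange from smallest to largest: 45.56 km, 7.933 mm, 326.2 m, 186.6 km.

45.56 km = 45560 m
7.933 mm = 0.007933 m
326.2 m = 326.2 m
186.6 km = 186600 m

7.933 mm < 326.2 m < 45.56 km < 186.6 km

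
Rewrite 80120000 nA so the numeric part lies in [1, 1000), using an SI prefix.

= 80.12 × 10^-3 A; 10^-3 is milli.

80.12 mA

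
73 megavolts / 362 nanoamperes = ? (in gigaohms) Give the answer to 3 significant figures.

202000 gigaohms

(73 × 10⁶) / (362 × 10⁻⁹) = 0.20166 × 10¹⁵ Ω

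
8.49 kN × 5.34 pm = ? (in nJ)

45.3366 nJ

8.49e3 × 5.34e-12 = 45.3366e-9 J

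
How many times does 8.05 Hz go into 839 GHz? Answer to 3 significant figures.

104000000000

(839 × 10^9) / (8.05) = 104.2 × 10^9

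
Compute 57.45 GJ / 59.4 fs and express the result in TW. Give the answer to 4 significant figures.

967200000000 TW

(57.45 × 10^9) / (59.4 × 10^-15) = 0.967172 × 10^24 W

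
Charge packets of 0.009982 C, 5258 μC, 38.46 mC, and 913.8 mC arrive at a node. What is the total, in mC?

In mC:
  0.009982 C = 0.009982 × 10³ mC = 9.982
  5258 μC = 5258 × 10⁻³ mC = 5.258
  38.46 mC → 38.46
  913.8 mC → 913.8
Sum: 9.982 + 5.258 + 38.46 + 913.8 = 967.5

967.5 mC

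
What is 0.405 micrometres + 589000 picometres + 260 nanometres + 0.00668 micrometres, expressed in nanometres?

In nanometres:
  0.405 micrometres = 0.405 × 10^3 nanometres = 405
  589000 picometres = 589000 × 10^-3 nanometres = 589
  260 nanometres → 260
  0.00668 micrometres = 0.00668 × 10^3 nanometres = 6.68
Sum: 405 + 589 + 260 + 6.68 = 1260.68

1260.68 nanometres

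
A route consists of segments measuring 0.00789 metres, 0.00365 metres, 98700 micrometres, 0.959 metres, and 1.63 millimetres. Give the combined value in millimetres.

1070.87 millimetres

In millimetres:
  0.00789 metres = 0.00789 × 10^3 millimetres = 7.89
  0.00365 metres = 0.00365 × 10^3 millimetres = 3.65
  98700 micrometres = 98700 × 10^-3 millimetres = 98.7
  0.959 metres = 0.959 × 10^3 millimetres = 959
  1.63 millimetres → 1.63
Sum: 7.89 + 3.65 + 98.7 + 959 + 1.63 = 1070.87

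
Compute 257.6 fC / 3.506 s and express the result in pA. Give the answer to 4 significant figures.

(257.6 × 10⁻¹⁵) / (3.506) = 73.474 × 10⁻¹⁵ A

0.07347 pA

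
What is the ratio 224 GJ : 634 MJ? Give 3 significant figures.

353

(224 × 10^9) / (634 × 10^6) = 0.3533 × 10^3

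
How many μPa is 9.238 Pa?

(no prefix) = 10^0, micro = 10^-6; factor is 10^6.
9.238 × 10^6 = 9238000

9238000 μPa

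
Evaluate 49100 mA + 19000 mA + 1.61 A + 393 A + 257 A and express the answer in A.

719.71 A

In A:
  49100 mA = 49100 × 10⁻³ A = 49.1
  19000 mA = 19000 × 10⁻³ A = 19
  1.61 A → 1.61
  393 A → 393
  257 A → 257
Sum: 49.1 + 19 + 1.61 + 393 + 257 = 719.71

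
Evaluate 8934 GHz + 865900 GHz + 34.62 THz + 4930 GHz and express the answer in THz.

In THz:
  8934 GHz = 8934 × 10^-3 THz = 8.934
  865900 GHz = 865900 × 10^-3 THz = 865.9
  34.62 THz → 34.62
  4930 GHz = 4930 × 10^-3 THz = 4.93
Sum: 8.934 + 865.9 + 34.62 + 4.93 = 914.384

914.384 THz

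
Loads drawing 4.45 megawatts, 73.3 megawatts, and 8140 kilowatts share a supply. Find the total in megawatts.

85.89 megawatts

In megawatts:
  4.45 megawatts → 4.45
  73.3 megawatts → 73.3
  8140 kilowatts = 8140e-3 megawatts = 8.14
Sum: 4.45 + 73.3 + 8.14 = 85.89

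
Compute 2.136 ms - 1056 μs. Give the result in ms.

In ms:
  2.136 ms → 2.136
  1056 μs = 1056e-3 ms = 1.056
Difference: 2.136 - 1.056 = 1.08

1.08 ms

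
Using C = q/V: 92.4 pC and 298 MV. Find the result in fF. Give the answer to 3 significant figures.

(92.4 × 10⁻¹²) / (298 × 10⁶) = 0.31007 × 10⁻¹⁸ F

0.000310 fF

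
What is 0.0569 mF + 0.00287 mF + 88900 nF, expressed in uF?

In uF:
  0.0569 mF = 0.0569 × 10^3 uF = 56.9
  0.00287 mF = 0.00287 × 10^3 uF = 2.87
  88900 nF = 88900 × 10^-3 uF = 88.9
Sum: 56.9 + 2.87 + 88.9 = 148.67

148.67 uF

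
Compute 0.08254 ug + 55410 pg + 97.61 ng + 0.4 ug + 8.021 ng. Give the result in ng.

In ng:
  0.08254 ug = 0.08254 × 10³ ng = 82.54
  55410 pg = 55410 × 10⁻³ ng = 55.41
  97.61 ng → 97.61
  0.4 ug = 0.4 × 10³ ng = 400
  8.021 ng → 8.021
Sum: 82.54 + 55.41 + 97.61 + 400 + 8.021 = 643.581

643.581 ng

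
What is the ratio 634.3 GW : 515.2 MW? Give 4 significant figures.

(634.3 × 10⁹) / (515.2 × 10⁶) = 1.2312 × 10³

1231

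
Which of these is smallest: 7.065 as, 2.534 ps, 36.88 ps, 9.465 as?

7.065 as

7.065 as = 0.000000000000000007065 s
2.534 ps = 0.000000000002534 s
36.88 ps = 0.00000000003688 s
9.465 as = 0.000000000000000009465 s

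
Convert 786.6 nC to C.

0.0000007866 C

nano = 10^-9, (no prefix) = 10^0; factor is 10^-9.
786.6 × 10^-9 = 0.0000007866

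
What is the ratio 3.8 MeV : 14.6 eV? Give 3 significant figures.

260000

(3.8 × 10⁶) / (14.6) = 0.2603 × 10⁶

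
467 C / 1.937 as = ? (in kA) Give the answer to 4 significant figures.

(467) / (1.937 × 10^-18) = 241.094 × 10^18 A

241100000000000000 kA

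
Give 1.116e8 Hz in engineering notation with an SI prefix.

= 111.6e6 Hz; 1e6 is mega.

111.6 MHz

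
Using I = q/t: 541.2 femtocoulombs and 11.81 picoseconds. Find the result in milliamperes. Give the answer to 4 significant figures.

45.83 milliamperes

(541.2e-15) / (11.81e-12) = 45.8256e-3 A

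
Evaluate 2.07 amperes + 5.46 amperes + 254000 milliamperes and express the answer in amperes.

In amperes:
  2.07 amperes → 2.07
  5.46 amperes → 5.46
  254000 milliamperes = 254000e-3 amperes = 254
Sum: 2.07 + 5.46 + 254 = 261.53

261.53 amperes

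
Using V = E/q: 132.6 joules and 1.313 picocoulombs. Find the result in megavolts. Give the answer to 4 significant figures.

101000000 megavolts

(132.6) / (1.313 × 10⁻¹²) = 100.99 × 10¹² V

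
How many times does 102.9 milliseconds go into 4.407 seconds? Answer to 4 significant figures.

42.83

(4.407) / (102.9 × 10⁻³) = 0.042828 × 10³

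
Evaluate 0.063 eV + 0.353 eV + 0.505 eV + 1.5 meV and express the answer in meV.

922.5 meV

In meV:
  0.063 eV = 0.063 × 10^3 meV = 63
  0.353 eV = 0.353 × 10^3 meV = 353
  0.505 eV = 0.505 × 10^3 meV = 505
  1.5 meV → 1.5
Sum: 63 + 353 + 505 + 1.5 = 922.5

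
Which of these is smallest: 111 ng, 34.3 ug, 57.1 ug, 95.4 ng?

111 ng = 0.000000111 g
34.3 ug = 0.0000343 g
57.1 ug = 0.0000571 g
95.4 ng = 0.0000000954 g

95.4 ng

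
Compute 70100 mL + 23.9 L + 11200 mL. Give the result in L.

In L:
  70100 mL = 70100e-3 L = 70.1
  23.9 L → 23.9
  11200 mL = 11200e-3 L = 11.2
Sum: 70.1 + 23.9 + 11.2 = 105.2

105.2 L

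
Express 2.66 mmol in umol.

milli = 10^-3, micro = 10^-6; factor is 10^3.
2.66 × 10^3 = 2660

2660 umol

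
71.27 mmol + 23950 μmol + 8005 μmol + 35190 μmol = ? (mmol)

138.415 mmol

In mmol:
  71.27 mmol → 71.27
  23950 μmol = 23950e-3 mmol = 23.95
  8005 μmol = 8005e-3 mmol = 8.005
  35190 μmol = 35190e-3 mmol = 35.19
Sum: 71.27 + 23.95 + 8.005 + 35.19 = 138.415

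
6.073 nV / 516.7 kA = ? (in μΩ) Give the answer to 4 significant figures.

0.00000001175 μΩ

(6.073 × 10⁻⁹) / (516.7 × 10³) = 0.0117534 × 10⁻¹² Ω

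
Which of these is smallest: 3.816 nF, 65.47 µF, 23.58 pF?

3.816 nF = 0.000000003816 F
65.47 µF = 0.00006547 F
23.58 pF = 0.00000000002358 F

23.58 pF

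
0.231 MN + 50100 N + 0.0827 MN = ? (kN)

363.8 kN

In kN:
  0.231 MN = 0.231 × 10³ kN = 231
  50100 N = 50100 × 10⁻³ kN = 50.1
  0.0827 MN = 0.0827 × 10³ kN = 82.7
Sum: 231 + 50.1 + 82.7 = 363.8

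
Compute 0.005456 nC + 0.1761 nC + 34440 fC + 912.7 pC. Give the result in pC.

1128.696 pC

In pC:
  0.005456 nC = 0.005456 × 10³ pC = 5.456
  0.1761 nC = 0.1761 × 10³ pC = 176.1
  34440 fC = 34440 × 10⁻³ pC = 34.44
  912.7 pC → 912.7
Sum: 5.456 + 176.1 + 34.44 + 912.7 = 1128.696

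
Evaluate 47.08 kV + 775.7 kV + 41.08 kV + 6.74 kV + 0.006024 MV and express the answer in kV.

876.624 kV

In kV:
  47.08 kV → 47.08
  775.7 kV → 775.7
  41.08 kV → 41.08
  6.74 kV → 6.74
  0.006024 MV = 0.006024 × 10³ kV = 6.024
Sum: 47.08 + 775.7 + 41.08 + 6.74 + 6.024 = 876.624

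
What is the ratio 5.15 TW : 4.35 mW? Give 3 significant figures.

(5.15 × 10^12) / (4.35 × 10^-3) = 1.184 × 10^15

1180000000000000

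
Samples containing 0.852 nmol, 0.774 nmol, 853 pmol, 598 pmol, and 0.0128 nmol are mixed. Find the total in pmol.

In pmol:
  0.852 nmol = 0.852e3 pmol = 852
  0.774 nmol = 0.774e3 pmol = 774
  853 pmol → 853
  598 pmol → 598
  0.0128 nmol = 0.0128e3 pmol = 12.8
Sum: 852 + 774 + 853 + 598 + 12.8 = 3089.8

3089.8 pmol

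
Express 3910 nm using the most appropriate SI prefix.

= 3.91e-6 m; 1e-6 is micro.

3.91 µm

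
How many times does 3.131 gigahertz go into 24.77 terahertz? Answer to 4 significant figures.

(24.77e12) / (3.131e9) = 7.9112e3

7911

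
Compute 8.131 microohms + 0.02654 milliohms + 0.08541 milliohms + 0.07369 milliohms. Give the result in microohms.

193.771 microohms

In microohms:
  8.131 microohms → 8.131
  0.02654 milliohms = 0.02654e3 microohms = 26.54
  0.08541 milliohms = 0.08541e3 microohms = 85.41
  0.07369 milliohms = 0.07369e3 microohms = 73.69
Sum: 8.131 + 26.54 + 85.41 + 73.69 = 193.771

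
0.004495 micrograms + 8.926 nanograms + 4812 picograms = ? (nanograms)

In nanograms:
  0.004495 micrograms = 0.004495e3 nanograms = 4.495
  8.926 nanograms → 8.926
  4812 picograms = 4812e-3 nanograms = 4.812
Sum: 4.495 + 8.926 + 4.812 = 18.233

18.233 nanograms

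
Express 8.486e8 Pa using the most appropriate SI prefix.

848.6 MPa

= 848.6e6 Pa; 1e6 is mega.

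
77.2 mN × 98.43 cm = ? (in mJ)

75.98796 mJ

77.2 × 10^-3 × 98.43 × 10^-2 = 7598.796 × 10^-5 J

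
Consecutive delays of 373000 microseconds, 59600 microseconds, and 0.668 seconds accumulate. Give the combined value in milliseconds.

In milliseconds:
  373000 microseconds = 373000 × 10^-3 milliseconds = 373
  59600 microseconds = 59600 × 10^-3 milliseconds = 59.6
  0.668 seconds = 0.668 × 10^3 milliseconds = 668
Sum: 373 + 59.6 + 668 = 1100.6

1100.6 milliseconds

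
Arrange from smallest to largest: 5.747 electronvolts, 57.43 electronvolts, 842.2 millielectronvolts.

842.2 millielectronvolts < 5.747 electronvolts < 57.43 electronvolts

5.747 electronvolts = 5.747 electronvolts
57.43 electronvolts = 57.43 electronvolts
842.2 millielectronvolts = 0.8422 electronvolts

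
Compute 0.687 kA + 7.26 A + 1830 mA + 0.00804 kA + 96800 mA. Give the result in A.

In A:
  0.687 kA = 0.687 × 10^3 A = 687
  7.26 A → 7.26
  1830 mA = 1830 × 10^-3 A = 1.83
  0.00804 kA = 0.00804 × 10^3 A = 8.04
  96800 mA = 96800 × 10^-3 A = 96.8
Sum: 687 + 7.26 + 1.83 + 8.04 + 96.8 = 800.93

800.93 A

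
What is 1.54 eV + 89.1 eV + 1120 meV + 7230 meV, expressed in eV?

In eV:
  1.54 eV → 1.54
  89.1 eV → 89.1
  1120 meV = 1120e-3 eV = 1.12
  7230 meV = 7230e-3 eV = 7.23
Sum: 1.54 + 89.1 + 1.12 + 7.23 = 98.99

98.99 eV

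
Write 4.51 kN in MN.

kilo = 10^3, mega = 10^6; factor is 10^-3.
4.51 × 10^-3 = 0.00451

0.00451 MN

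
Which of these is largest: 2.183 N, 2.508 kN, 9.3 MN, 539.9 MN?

2.183 N = 2.183 N
2.508 kN = 2508 N
9.3 MN = 9300000 N
539.9 MN = 539900000 N

539.9 MN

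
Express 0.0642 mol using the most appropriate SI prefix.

= 64.2 × 10⁻³ mol; 10⁻³ is milli.

64.2 mmol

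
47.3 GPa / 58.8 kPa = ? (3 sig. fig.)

(47.3 × 10^9) / (58.8 × 10^3) = 0.8044 × 10^6

804000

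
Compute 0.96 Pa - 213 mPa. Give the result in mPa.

In mPa:
  0.96 Pa = 0.96e3 mPa = 960
  213 mPa → 213
Difference: 960 - 213 = 747

747 mPa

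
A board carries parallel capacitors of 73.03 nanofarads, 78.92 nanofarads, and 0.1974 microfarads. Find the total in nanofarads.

In nanofarads:
  73.03 nanofarads → 73.03
  78.92 nanofarads → 78.92
  0.1974 microfarads = 0.1974e3 nanofarads = 197.4
Sum: 73.03 + 78.92 + 197.4 = 349.35

349.35 nanofarads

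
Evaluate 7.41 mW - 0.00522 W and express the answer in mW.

In mW:
  7.41 mW → 7.41
  0.00522 W = 0.00522 × 10³ mW = 5.22
Difference: 7.41 - 5.22 = 2.19

2.19 mW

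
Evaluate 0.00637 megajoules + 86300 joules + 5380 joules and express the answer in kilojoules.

In kilojoules:
  0.00637 megajoules = 0.00637 × 10^3 kilojoules = 6.37
  86300 joules = 86300 × 10^-3 kilojoules = 86.3
  5380 joules = 5380 × 10^-3 kilojoules = 5.38
Sum: 6.37 + 86.3 + 5.38 = 98.05

98.05 kilojoules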